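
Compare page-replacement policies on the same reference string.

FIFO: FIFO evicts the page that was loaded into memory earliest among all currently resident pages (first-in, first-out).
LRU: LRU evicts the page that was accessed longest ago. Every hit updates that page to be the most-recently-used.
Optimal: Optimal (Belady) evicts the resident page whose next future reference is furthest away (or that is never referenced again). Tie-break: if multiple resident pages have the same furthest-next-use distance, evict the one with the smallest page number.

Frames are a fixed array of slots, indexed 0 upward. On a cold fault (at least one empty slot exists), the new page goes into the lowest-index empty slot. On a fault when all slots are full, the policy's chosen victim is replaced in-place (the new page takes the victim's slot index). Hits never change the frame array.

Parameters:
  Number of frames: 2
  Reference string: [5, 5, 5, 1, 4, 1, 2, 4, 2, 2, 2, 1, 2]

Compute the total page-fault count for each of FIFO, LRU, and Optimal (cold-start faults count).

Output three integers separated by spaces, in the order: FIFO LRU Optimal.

Answer: 5 6 5

Derivation:
--- FIFO ---
  step 0: ref 5 -> FAULT, frames=[5,-] (faults so far: 1)
  step 1: ref 5 -> HIT, frames=[5,-] (faults so far: 1)
  step 2: ref 5 -> HIT, frames=[5,-] (faults so far: 1)
  step 3: ref 1 -> FAULT, frames=[5,1] (faults so far: 2)
  step 4: ref 4 -> FAULT, evict 5, frames=[4,1] (faults so far: 3)
  step 5: ref 1 -> HIT, frames=[4,1] (faults so far: 3)
  step 6: ref 2 -> FAULT, evict 1, frames=[4,2] (faults so far: 4)
  step 7: ref 4 -> HIT, frames=[4,2] (faults so far: 4)
  step 8: ref 2 -> HIT, frames=[4,2] (faults so far: 4)
  step 9: ref 2 -> HIT, frames=[4,2] (faults so far: 4)
  step 10: ref 2 -> HIT, frames=[4,2] (faults so far: 4)
  step 11: ref 1 -> FAULT, evict 4, frames=[1,2] (faults so far: 5)
  step 12: ref 2 -> HIT, frames=[1,2] (faults so far: 5)
  FIFO total faults: 5
--- LRU ---
  step 0: ref 5 -> FAULT, frames=[5,-] (faults so far: 1)
  step 1: ref 5 -> HIT, frames=[5,-] (faults so far: 1)
  step 2: ref 5 -> HIT, frames=[5,-] (faults so far: 1)
  step 3: ref 1 -> FAULT, frames=[5,1] (faults so far: 2)
  step 4: ref 4 -> FAULT, evict 5, frames=[4,1] (faults so far: 3)
  step 5: ref 1 -> HIT, frames=[4,1] (faults so far: 3)
  step 6: ref 2 -> FAULT, evict 4, frames=[2,1] (faults so far: 4)
  step 7: ref 4 -> FAULT, evict 1, frames=[2,4] (faults so far: 5)
  step 8: ref 2 -> HIT, frames=[2,4] (faults so far: 5)
  step 9: ref 2 -> HIT, frames=[2,4] (faults so far: 5)
  step 10: ref 2 -> HIT, frames=[2,4] (faults so far: 5)
  step 11: ref 1 -> FAULT, evict 4, frames=[2,1] (faults so far: 6)
  step 12: ref 2 -> HIT, frames=[2,1] (faults so far: 6)
  LRU total faults: 6
--- Optimal ---
  step 0: ref 5 -> FAULT, frames=[5,-] (faults so far: 1)
  step 1: ref 5 -> HIT, frames=[5,-] (faults so far: 1)
  step 2: ref 5 -> HIT, frames=[5,-] (faults so far: 1)
  step 3: ref 1 -> FAULT, frames=[5,1] (faults so far: 2)
  step 4: ref 4 -> FAULT, evict 5, frames=[4,1] (faults so far: 3)
  step 5: ref 1 -> HIT, frames=[4,1] (faults so far: 3)
  step 6: ref 2 -> FAULT, evict 1, frames=[4,2] (faults so far: 4)
  step 7: ref 4 -> HIT, frames=[4,2] (faults so far: 4)
  step 8: ref 2 -> HIT, frames=[4,2] (faults so far: 4)
  step 9: ref 2 -> HIT, frames=[4,2] (faults so far: 4)
  step 10: ref 2 -> HIT, frames=[4,2] (faults so far: 4)
  step 11: ref 1 -> FAULT, evict 4, frames=[1,2] (faults so far: 5)
  step 12: ref 2 -> HIT, frames=[1,2] (faults so far: 5)
  Optimal total faults: 5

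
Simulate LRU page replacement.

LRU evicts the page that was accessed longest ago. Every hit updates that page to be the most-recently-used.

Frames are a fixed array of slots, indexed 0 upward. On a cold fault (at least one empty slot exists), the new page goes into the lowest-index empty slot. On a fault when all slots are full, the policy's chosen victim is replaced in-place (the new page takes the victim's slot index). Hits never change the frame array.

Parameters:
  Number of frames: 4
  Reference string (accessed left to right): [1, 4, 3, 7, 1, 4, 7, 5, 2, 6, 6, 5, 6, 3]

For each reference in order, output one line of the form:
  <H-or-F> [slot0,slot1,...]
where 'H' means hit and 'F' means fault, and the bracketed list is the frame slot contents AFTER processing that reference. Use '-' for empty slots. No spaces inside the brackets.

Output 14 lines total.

F [1,-,-,-]
F [1,4,-,-]
F [1,4,3,-]
F [1,4,3,7]
H [1,4,3,7]
H [1,4,3,7]
H [1,4,3,7]
F [1,4,5,7]
F [2,4,5,7]
F [2,6,5,7]
H [2,6,5,7]
H [2,6,5,7]
H [2,6,5,7]
F [2,6,5,3]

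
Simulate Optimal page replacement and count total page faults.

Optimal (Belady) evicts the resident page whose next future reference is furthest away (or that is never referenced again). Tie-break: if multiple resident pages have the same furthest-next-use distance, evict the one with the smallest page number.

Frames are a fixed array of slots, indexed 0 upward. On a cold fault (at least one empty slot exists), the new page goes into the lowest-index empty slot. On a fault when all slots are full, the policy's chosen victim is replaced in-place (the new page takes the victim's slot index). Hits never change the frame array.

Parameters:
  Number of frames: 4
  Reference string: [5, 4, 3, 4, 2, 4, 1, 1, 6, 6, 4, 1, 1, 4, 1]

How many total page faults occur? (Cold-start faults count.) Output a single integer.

Step 0: ref 5 → FAULT, frames=[5,-,-,-]
Step 1: ref 4 → FAULT, frames=[5,4,-,-]
Step 2: ref 3 → FAULT, frames=[5,4,3,-]
Step 3: ref 4 → HIT, frames=[5,4,3,-]
Step 4: ref 2 → FAULT, frames=[5,4,3,2]
Step 5: ref 4 → HIT, frames=[5,4,3,2]
Step 6: ref 1 → FAULT (evict 2), frames=[5,4,3,1]
Step 7: ref 1 → HIT, frames=[5,4,3,1]
Step 8: ref 6 → FAULT (evict 3), frames=[5,4,6,1]
Step 9: ref 6 → HIT, frames=[5,4,6,1]
Step 10: ref 4 → HIT, frames=[5,4,6,1]
Step 11: ref 1 → HIT, frames=[5,4,6,1]
Step 12: ref 1 → HIT, frames=[5,4,6,1]
Step 13: ref 4 → HIT, frames=[5,4,6,1]
Step 14: ref 1 → HIT, frames=[5,4,6,1]
Total faults: 6

Answer: 6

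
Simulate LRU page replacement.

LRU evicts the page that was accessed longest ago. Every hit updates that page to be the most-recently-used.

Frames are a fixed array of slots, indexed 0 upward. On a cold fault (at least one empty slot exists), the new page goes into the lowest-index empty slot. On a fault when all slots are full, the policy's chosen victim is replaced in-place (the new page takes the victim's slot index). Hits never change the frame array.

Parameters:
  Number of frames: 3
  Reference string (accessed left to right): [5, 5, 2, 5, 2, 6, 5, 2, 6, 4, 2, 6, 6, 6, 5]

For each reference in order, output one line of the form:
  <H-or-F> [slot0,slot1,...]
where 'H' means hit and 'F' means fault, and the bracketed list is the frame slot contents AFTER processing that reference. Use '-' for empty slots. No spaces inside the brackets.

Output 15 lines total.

F [5,-,-]
H [5,-,-]
F [5,2,-]
H [5,2,-]
H [5,2,-]
F [5,2,6]
H [5,2,6]
H [5,2,6]
H [5,2,6]
F [4,2,6]
H [4,2,6]
H [4,2,6]
H [4,2,6]
H [4,2,6]
F [5,2,6]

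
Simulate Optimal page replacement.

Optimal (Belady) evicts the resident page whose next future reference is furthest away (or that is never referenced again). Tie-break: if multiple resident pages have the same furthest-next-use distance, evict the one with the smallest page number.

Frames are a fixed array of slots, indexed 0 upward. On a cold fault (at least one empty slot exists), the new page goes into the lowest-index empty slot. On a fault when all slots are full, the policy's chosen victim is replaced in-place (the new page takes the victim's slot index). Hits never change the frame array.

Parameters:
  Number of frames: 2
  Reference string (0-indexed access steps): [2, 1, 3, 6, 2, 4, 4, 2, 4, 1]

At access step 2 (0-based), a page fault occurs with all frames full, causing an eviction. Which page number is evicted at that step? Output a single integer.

Step 0: ref 2 -> FAULT, frames=[2,-]
Step 1: ref 1 -> FAULT, frames=[2,1]
Step 2: ref 3 -> FAULT, evict 1, frames=[2,3]
At step 2: evicted page 1

Answer: 1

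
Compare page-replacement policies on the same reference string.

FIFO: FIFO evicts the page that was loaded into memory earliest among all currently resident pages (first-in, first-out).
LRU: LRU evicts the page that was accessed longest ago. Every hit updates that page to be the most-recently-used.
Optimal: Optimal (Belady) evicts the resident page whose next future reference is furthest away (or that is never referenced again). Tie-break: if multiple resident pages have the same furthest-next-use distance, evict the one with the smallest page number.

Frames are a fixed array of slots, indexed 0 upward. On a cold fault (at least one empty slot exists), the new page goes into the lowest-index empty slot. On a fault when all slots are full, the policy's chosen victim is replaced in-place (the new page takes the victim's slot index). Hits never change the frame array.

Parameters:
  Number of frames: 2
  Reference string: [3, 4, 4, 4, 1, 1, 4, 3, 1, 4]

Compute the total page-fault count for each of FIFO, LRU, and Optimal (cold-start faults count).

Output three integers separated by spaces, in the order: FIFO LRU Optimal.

--- FIFO ---
  step 0: ref 3 -> FAULT, frames=[3,-] (faults so far: 1)
  step 1: ref 4 -> FAULT, frames=[3,4] (faults so far: 2)
  step 2: ref 4 -> HIT, frames=[3,4] (faults so far: 2)
  step 3: ref 4 -> HIT, frames=[3,4] (faults so far: 2)
  step 4: ref 1 -> FAULT, evict 3, frames=[1,4] (faults so far: 3)
  step 5: ref 1 -> HIT, frames=[1,4] (faults so far: 3)
  step 6: ref 4 -> HIT, frames=[1,4] (faults so far: 3)
  step 7: ref 3 -> FAULT, evict 4, frames=[1,3] (faults so far: 4)
  step 8: ref 1 -> HIT, frames=[1,3] (faults so far: 4)
  step 9: ref 4 -> FAULT, evict 1, frames=[4,3] (faults so far: 5)
  FIFO total faults: 5
--- LRU ---
  step 0: ref 3 -> FAULT, frames=[3,-] (faults so far: 1)
  step 1: ref 4 -> FAULT, frames=[3,4] (faults so far: 2)
  step 2: ref 4 -> HIT, frames=[3,4] (faults so far: 2)
  step 3: ref 4 -> HIT, frames=[3,4] (faults so far: 2)
  step 4: ref 1 -> FAULT, evict 3, frames=[1,4] (faults so far: 3)
  step 5: ref 1 -> HIT, frames=[1,4] (faults so far: 3)
  step 6: ref 4 -> HIT, frames=[1,4] (faults so far: 3)
  step 7: ref 3 -> FAULT, evict 1, frames=[3,4] (faults so far: 4)
  step 8: ref 1 -> FAULT, evict 4, frames=[3,1] (faults so far: 5)
  step 9: ref 4 -> FAULT, evict 3, frames=[4,1] (faults so far: 6)
  LRU total faults: 6
--- Optimal ---
  step 0: ref 3 -> FAULT, frames=[3,-] (faults so far: 1)
  step 1: ref 4 -> FAULT, frames=[3,4] (faults so far: 2)
  step 2: ref 4 -> HIT, frames=[3,4] (faults so far: 2)
  step 3: ref 4 -> HIT, frames=[3,4] (faults so far: 2)
  step 4: ref 1 -> FAULT, evict 3, frames=[1,4] (faults so far: 3)
  step 5: ref 1 -> HIT, frames=[1,4] (faults so far: 3)
  step 6: ref 4 -> HIT, frames=[1,4] (faults so far: 3)
  step 7: ref 3 -> FAULT, evict 4, frames=[1,3] (faults so far: 4)
  step 8: ref 1 -> HIT, frames=[1,3] (faults so far: 4)
  step 9: ref 4 -> FAULT, evict 1, frames=[4,3] (faults so far: 5)
  Optimal total faults: 5

Answer: 5 6 5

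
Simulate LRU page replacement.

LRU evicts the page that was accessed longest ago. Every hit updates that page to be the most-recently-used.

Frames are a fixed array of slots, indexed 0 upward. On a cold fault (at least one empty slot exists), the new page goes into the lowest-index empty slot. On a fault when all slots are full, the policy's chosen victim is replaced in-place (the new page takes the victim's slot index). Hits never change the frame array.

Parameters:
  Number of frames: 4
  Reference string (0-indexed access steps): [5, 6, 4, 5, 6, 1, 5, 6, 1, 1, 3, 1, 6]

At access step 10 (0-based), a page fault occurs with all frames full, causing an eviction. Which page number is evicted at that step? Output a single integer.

Answer: 4

Derivation:
Step 0: ref 5 -> FAULT, frames=[5,-,-,-]
Step 1: ref 6 -> FAULT, frames=[5,6,-,-]
Step 2: ref 4 -> FAULT, frames=[5,6,4,-]
Step 3: ref 5 -> HIT, frames=[5,6,4,-]
Step 4: ref 6 -> HIT, frames=[5,6,4,-]
Step 5: ref 1 -> FAULT, frames=[5,6,4,1]
Step 6: ref 5 -> HIT, frames=[5,6,4,1]
Step 7: ref 6 -> HIT, frames=[5,6,4,1]
Step 8: ref 1 -> HIT, frames=[5,6,4,1]
Step 9: ref 1 -> HIT, frames=[5,6,4,1]
Step 10: ref 3 -> FAULT, evict 4, frames=[5,6,3,1]
At step 10: evicted page 4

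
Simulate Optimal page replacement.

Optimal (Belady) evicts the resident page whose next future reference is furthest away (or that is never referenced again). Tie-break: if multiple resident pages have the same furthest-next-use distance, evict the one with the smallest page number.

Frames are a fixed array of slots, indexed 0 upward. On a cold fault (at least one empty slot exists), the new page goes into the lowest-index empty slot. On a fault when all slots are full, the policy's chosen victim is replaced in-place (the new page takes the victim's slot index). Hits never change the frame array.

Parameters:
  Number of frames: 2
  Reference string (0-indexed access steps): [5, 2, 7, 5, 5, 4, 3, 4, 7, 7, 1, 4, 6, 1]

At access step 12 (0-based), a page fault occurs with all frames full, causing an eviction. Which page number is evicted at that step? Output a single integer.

Step 0: ref 5 -> FAULT, frames=[5,-]
Step 1: ref 2 -> FAULT, frames=[5,2]
Step 2: ref 7 -> FAULT, evict 2, frames=[5,7]
Step 3: ref 5 -> HIT, frames=[5,7]
Step 4: ref 5 -> HIT, frames=[5,7]
Step 5: ref 4 -> FAULT, evict 5, frames=[4,7]
Step 6: ref 3 -> FAULT, evict 7, frames=[4,3]
Step 7: ref 4 -> HIT, frames=[4,3]
Step 8: ref 7 -> FAULT, evict 3, frames=[4,7]
Step 9: ref 7 -> HIT, frames=[4,7]
Step 10: ref 1 -> FAULT, evict 7, frames=[4,1]
Step 11: ref 4 -> HIT, frames=[4,1]
Step 12: ref 6 -> FAULT, evict 4, frames=[6,1]
At step 12: evicted page 4

Answer: 4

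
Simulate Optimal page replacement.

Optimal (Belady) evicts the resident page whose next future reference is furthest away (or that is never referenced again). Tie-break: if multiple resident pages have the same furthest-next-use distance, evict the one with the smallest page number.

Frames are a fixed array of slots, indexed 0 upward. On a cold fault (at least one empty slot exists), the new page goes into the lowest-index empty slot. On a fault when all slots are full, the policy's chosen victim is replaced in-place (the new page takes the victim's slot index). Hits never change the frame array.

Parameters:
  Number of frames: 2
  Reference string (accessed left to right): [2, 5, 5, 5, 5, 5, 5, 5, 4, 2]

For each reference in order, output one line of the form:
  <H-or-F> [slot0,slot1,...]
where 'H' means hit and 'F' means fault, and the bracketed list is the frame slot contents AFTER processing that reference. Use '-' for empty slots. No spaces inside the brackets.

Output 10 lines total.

F [2,-]
F [2,5]
H [2,5]
H [2,5]
H [2,5]
H [2,5]
H [2,5]
H [2,5]
F [2,4]
H [2,4]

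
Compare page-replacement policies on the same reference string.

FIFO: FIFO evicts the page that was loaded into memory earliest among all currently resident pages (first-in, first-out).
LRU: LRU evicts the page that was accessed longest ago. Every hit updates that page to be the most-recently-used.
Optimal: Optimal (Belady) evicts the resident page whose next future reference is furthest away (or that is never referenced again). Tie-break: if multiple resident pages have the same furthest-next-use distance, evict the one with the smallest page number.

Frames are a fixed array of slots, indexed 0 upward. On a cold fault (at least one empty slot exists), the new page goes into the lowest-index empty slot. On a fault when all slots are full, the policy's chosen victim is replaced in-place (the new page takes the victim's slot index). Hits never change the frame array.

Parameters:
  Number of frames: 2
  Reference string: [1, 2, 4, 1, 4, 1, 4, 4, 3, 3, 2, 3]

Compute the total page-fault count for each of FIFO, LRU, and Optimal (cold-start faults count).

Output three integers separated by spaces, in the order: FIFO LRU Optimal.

--- FIFO ---
  step 0: ref 1 -> FAULT, frames=[1,-] (faults so far: 1)
  step 1: ref 2 -> FAULT, frames=[1,2] (faults so far: 2)
  step 2: ref 4 -> FAULT, evict 1, frames=[4,2] (faults so far: 3)
  step 3: ref 1 -> FAULT, evict 2, frames=[4,1] (faults so far: 4)
  step 4: ref 4 -> HIT, frames=[4,1] (faults so far: 4)
  step 5: ref 1 -> HIT, frames=[4,1] (faults so far: 4)
  step 6: ref 4 -> HIT, frames=[4,1] (faults so far: 4)
  step 7: ref 4 -> HIT, frames=[4,1] (faults so far: 4)
  step 8: ref 3 -> FAULT, evict 4, frames=[3,1] (faults so far: 5)
  step 9: ref 3 -> HIT, frames=[3,1] (faults so far: 5)
  step 10: ref 2 -> FAULT, evict 1, frames=[3,2] (faults so far: 6)
  step 11: ref 3 -> HIT, frames=[3,2] (faults so far: 6)
  FIFO total faults: 6
--- LRU ---
  step 0: ref 1 -> FAULT, frames=[1,-] (faults so far: 1)
  step 1: ref 2 -> FAULT, frames=[1,2] (faults so far: 2)
  step 2: ref 4 -> FAULT, evict 1, frames=[4,2] (faults so far: 3)
  step 3: ref 1 -> FAULT, evict 2, frames=[4,1] (faults so far: 4)
  step 4: ref 4 -> HIT, frames=[4,1] (faults so far: 4)
  step 5: ref 1 -> HIT, frames=[4,1] (faults so far: 4)
  step 6: ref 4 -> HIT, frames=[4,1] (faults so far: 4)
  step 7: ref 4 -> HIT, frames=[4,1] (faults so far: 4)
  step 8: ref 3 -> FAULT, evict 1, frames=[4,3] (faults so far: 5)
  step 9: ref 3 -> HIT, frames=[4,3] (faults so far: 5)
  step 10: ref 2 -> FAULT, evict 4, frames=[2,3] (faults so far: 6)
  step 11: ref 3 -> HIT, frames=[2,3] (faults so far: 6)
  LRU total faults: 6
--- Optimal ---
  step 0: ref 1 -> FAULT, frames=[1,-] (faults so far: 1)
  step 1: ref 2 -> FAULT, frames=[1,2] (faults so far: 2)
  step 2: ref 4 -> FAULT, evict 2, frames=[1,4] (faults so far: 3)
  step 3: ref 1 -> HIT, frames=[1,4] (faults so far: 3)
  step 4: ref 4 -> HIT, frames=[1,4] (faults so far: 3)
  step 5: ref 1 -> HIT, frames=[1,4] (faults so far: 3)
  step 6: ref 4 -> HIT, frames=[1,4] (faults so far: 3)
  step 7: ref 4 -> HIT, frames=[1,4] (faults so far: 3)
  step 8: ref 3 -> FAULT, evict 1, frames=[3,4] (faults so far: 4)
  step 9: ref 3 -> HIT, frames=[3,4] (faults so far: 4)
  step 10: ref 2 -> FAULT, evict 4, frames=[3,2] (faults so far: 5)
  step 11: ref 3 -> HIT, frames=[3,2] (faults so far: 5)
  Optimal total faults: 5

Answer: 6 6 5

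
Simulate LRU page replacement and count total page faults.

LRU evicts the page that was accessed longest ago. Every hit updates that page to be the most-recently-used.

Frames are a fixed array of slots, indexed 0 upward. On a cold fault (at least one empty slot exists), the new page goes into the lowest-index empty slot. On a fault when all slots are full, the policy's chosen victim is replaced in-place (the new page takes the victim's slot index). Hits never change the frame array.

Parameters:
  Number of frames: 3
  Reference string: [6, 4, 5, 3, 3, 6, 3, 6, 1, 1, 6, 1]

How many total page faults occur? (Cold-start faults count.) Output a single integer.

Step 0: ref 6 → FAULT, frames=[6,-,-]
Step 1: ref 4 → FAULT, frames=[6,4,-]
Step 2: ref 5 → FAULT, frames=[6,4,5]
Step 3: ref 3 → FAULT (evict 6), frames=[3,4,5]
Step 4: ref 3 → HIT, frames=[3,4,5]
Step 5: ref 6 → FAULT (evict 4), frames=[3,6,5]
Step 6: ref 3 → HIT, frames=[3,6,5]
Step 7: ref 6 → HIT, frames=[3,6,5]
Step 8: ref 1 → FAULT (evict 5), frames=[3,6,1]
Step 9: ref 1 → HIT, frames=[3,6,1]
Step 10: ref 6 → HIT, frames=[3,6,1]
Step 11: ref 1 → HIT, frames=[3,6,1]
Total faults: 6

Answer: 6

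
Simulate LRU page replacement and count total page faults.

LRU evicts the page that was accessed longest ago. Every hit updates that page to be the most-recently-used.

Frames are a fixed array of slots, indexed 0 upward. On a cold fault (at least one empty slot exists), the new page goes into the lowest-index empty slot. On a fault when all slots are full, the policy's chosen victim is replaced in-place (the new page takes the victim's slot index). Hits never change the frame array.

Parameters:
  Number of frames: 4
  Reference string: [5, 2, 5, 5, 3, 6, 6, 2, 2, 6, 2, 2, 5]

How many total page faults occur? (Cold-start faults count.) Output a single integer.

Answer: 4

Derivation:
Step 0: ref 5 → FAULT, frames=[5,-,-,-]
Step 1: ref 2 → FAULT, frames=[5,2,-,-]
Step 2: ref 5 → HIT, frames=[5,2,-,-]
Step 3: ref 5 → HIT, frames=[5,2,-,-]
Step 4: ref 3 → FAULT, frames=[5,2,3,-]
Step 5: ref 6 → FAULT, frames=[5,2,3,6]
Step 6: ref 6 → HIT, frames=[5,2,3,6]
Step 7: ref 2 → HIT, frames=[5,2,3,6]
Step 8: ref 2 → HIT, frames=[5,2,3,6]
Step 9: ref 6 → HIT, frames=[5,2,3,6]
Step 10: ref 2 → HIT, frames=[5,2,3,6]
Step 11: ref 2 → HIT, frames=[5,2,3,6]
Step 12: ref 5 → HIT, frames=[5,2,3,6]
Total faults: 4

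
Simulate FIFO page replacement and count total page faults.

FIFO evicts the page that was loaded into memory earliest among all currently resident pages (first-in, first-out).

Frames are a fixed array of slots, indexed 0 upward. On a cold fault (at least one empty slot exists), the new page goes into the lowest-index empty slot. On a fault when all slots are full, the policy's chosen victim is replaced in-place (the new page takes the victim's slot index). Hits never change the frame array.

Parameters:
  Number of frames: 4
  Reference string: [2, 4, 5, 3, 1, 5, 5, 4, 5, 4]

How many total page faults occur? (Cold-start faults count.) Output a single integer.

Step 0: ref 2 → FAULT, frames=[2,-,-,-]
Step 1: ref 4 → FAULT, frames=[2,4,-,-]
Step 2: ref 5 → FAULT, frames=[2,4,5,-]
Step 3: ref 3 → FAULT, frames=[2,4,5,3]
Step 4: ref 1 → FAULT (evict 2), frames=[1,4,5,3]
Step 5: ref 5 → HIT, frames=[1,4,5,3]
Step 6: ref 5 → HIT, frames=[1,4,5,3]
Step 7: ref 4 → HIT, frames=[1,4,5,3]
Step 8: ref 5 → HIT, frames=[1,4,5,3]
Step 9: ref 4 → HIT, frames=[1,4,5,3]
Total faults: 5

Answer: 5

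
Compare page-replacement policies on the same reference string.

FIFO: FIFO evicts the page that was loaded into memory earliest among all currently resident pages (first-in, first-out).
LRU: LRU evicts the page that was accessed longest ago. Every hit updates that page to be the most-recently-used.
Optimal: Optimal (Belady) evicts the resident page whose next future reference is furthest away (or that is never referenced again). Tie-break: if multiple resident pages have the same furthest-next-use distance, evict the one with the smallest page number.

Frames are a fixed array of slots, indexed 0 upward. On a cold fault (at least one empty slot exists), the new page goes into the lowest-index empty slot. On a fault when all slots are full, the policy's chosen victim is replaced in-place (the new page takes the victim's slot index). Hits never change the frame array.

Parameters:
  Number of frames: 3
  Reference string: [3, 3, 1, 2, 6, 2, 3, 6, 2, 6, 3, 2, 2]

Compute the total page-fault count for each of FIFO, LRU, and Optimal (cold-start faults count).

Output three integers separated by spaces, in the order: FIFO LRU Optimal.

--- FIFO ---
  step 0: ref 3 -> FAULT, frames=[3,-,-] (faults so far: 1)
  step 1: ref 3 -> HIT, frames=[3,-,-] (faults so far: 1)
  step 2: ref 1 -> FAULT, frames=[3,1,-] (faults so far: 2)
  step 3: ref 2 -> FAULT, frames=[3,1,2] (faults so far: 3)
  step 4: ref 6 -> FAULT, evict 3, frames=[6,1,2] (faults so far: 4)
  step 5: ref 2 -> HIT, frames=[6,1,2] (faults so far: 4)
  step 6: ref 3 -> FAULT, evict 1, frames=[6,3,2] (faults so far: 5)
  step 7: ref 6 -> HIT, frames=[6,3,2] (faults so far: 5)
  step 8: ref 2 -> HIT, frames=[6,3,2] (faults so far: 5)
  step 9: ref 6 -> HIT, frames=[6,3,2] (faults so far: 5)
  step 10: ref 3 -> HIT, frames=[6,3,2] (faults so far: 5)
  step 11: ref 2 -> HIT, frames=[6,3,2] (faults so far: 5)
  step 12: ref 2 -> HIT, frames=[6,3,2] (faults so far: 5)
  FIFO total faults: 5
--- LRU ---
  step 0: ref 3 -> FAULT, frames=[3,-,-] (faults so far: 1)
  step 1: ref 3 -> HIT, frames=[3,-,-] (faults so far: 1)
  step 2: ref 1 -> FAULT, frames=[3,1,-] (faults so far: 2)
  step 3: ref 2 -> FAULT, frames=[3,1,2] (faults so far: 3)
  step 4: ref 6 -> FAULT, evict 3, frames=[6,1,2] (faults so far: 4)
  step 5: ref 2 -> HIT, frames=[6,1,2] (faults so far: 4)
  step 6: ref 3 -> FAULT, evict 1, frames=[6,3,2] (faults so far: 5)
  step 7: ref 6 -> HIT, frames=[6,3,2] (faults so far: 5)
  step 8: ref 2 -> HIT, frames=[6,3,2] (faults so far: 5)
  step 9: ref 6 -> HIT, frames=[6,3,2] (faults so far: 5)
  step 10: ref 3 -> HIT, frames=[6,3,2] (faults so far: 5)
  step 11: ref 2 -> HIT, frames=[6,3,2] (faults so far: 5)
  step 12: ref 2 -> HIT, frames=[6,3,2] (faults so far: 5)
  LRU total faults: 5
--- Optimal ---
  step 0: ref 3 -> FAULT, frames=[3,-,-] (faults so far: 1)
  step 1: ref 3 -> HIT, frames=[3,-,-] (faults so far: 1)
  step 2: ref 1 -> FAULT, frames=[3,1,-] (faults so far: 2)
  step 3: ref 2 -> FAULT, frames=[3,1,2] (faults so far: 3)
  step 4: ref 6 -> FAULT, evict 1, frames=[3,6,2] (faults so far: 4)
  step 5: ref 2 -> HIT, frames=[3,6,2] (faults so far: 4)
  step 6: ref 3 -> HIT, frames=[3,6,2] (faults so far: 4)
  step 7: ref 6 -> HIT, frames=[3,6,2] (faults so far: 4)
  step 8: ref 2 -> HIT, frames=[3,6,2] (faults so far: 4)
  step 9: ref 6 -> HIT, frames=[3,6,2] (faults so far: 4)
  step 10: ref 3 -> HIT, frames=[3,6,2] (faults so far: 4)
  step 11: ref 2 -> HIT, frames=[3,6,2] (faults so far: 4)
  step 12: ref 2 -> HIT, frames=[3,6,2] (faults so far: 4)
  Optimal total faults: 4

Answer: 5 5 4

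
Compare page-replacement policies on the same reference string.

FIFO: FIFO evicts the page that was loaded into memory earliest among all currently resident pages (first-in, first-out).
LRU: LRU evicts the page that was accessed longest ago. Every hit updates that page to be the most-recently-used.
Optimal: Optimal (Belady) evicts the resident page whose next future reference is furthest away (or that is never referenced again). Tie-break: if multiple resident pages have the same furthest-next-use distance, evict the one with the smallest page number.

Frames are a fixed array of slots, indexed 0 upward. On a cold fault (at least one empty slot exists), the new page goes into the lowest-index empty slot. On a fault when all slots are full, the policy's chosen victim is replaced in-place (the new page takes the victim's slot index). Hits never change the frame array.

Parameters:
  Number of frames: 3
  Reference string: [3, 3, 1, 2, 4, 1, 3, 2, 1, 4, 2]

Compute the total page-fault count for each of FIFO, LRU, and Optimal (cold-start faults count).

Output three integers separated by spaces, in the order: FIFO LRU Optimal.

--- FIFO ---
  step 0: ref 3 -> FAULT, frames=[3,-,-] (faults so far: 1)
  step 1: ref 3 -> HIT, frames=[3,-,-] (faults so far: 1)
  step 2: ref 1 -> FAULT, frames=[3,1,-] (faults so far: 2)
  step 3: ref 2 -> FAULT, frames=[3,1,2] (faults so far: 3)
  step 4: ref 4 -> FAULT, evict 3, frames=[4,1,2] (faults so far: 4)
  step 5: ref 1 -> HIT, frames=[4,1,2] (faults so far: 4)
  step 6: ref 3 -> FAULT, evict 1, frames=[4,3,2] (faults so far: 5)
  step 7: ref 2 -> HIT, frames=[4,3,2] (faults so far: 5)
  step 8: ref 1 -> FAULT, evict 2, frames=[4,3,1] (faults so far: 6)
  step 9: ref 4 -> HIT, frames=[4,3,1] (faults so far: 6)
  step 10: ref 2 -> FAULT, evict 4, frames=[2,3,1] (faults so far: 7)
  FIFO total faults: 7
--- LRU ---
  step 0: ref 3 -> FAULT, frames=[3,-,-] (faults so far: 1)
  step 1: ref 3 -> HIT, frames=[3,-,-] (faults so far: 1)
  step 2: ref 1 -> FAULT, frames=[3,1,-] (faults so far: 2)
  step 3: ref 2 -> FAULT, frames=[3,1,2] (faults so far: 3)
  step 4: ref 4 -> FAULT, evict 3, frames=[4,1,2] (faults so far: 4)
  step 5: ref 1 -> HIT, frames=[4,1,2] (faults so far: 4)
  step 6: ref 3 -> FAULT, evict 2, frames=[4,1,3] (faults so far: 5)
  step 7: ref 2 -> FAULT, evict 4, frames=[2,1,3] (faults so far: 6)
  step 8: ref 1 -> HIT, frames=[2,1,3] (faults so far: 6)
  step 9: ref 4 -> FAULT, evict 3, frames=[2,1,4] (faults so far: 7)
  step 10: ref 2 -> HIT, frames=[2,1,4] (faults so far: 7)
  LRU total faults: 7
--- Optimal ---
  step 0: ref 3 -> FAULT, frames=[3,-,-] (faults so far: 1)
  step 1: ref 3 -> HIT, frames=[3,-,-] (faults so far: 1)
  step 2: ref 1 -> FAULT, frames=[3,1,-] (faults so far: 2)
  step 3: ref 2 -> FAULT, frames=[3,1,2] (faults so far: 3)
  step 4: ref 4 -> FAULT, evict 2, frames=[3,1,4] (faults so far: 4)
  step 5: ref 1 -> HIT, frames=[3,1,4] (faults so far: 4)
  step 6: ref 3 -> HIT, frames=[3,1,4] (faults so far: 4)
  step 7: ref 2 -> FAULT, evict 3, frames=[2,1,4] (faults so far: 5)
  step 8: ref 1 -> HIT, frames=[2,1,4] (faults so far: 5)
  step 9: ref 4 -> HIT, frames=[2,1,4] (faults so far: 5)
  step 10: ref 2 -> HIT, frames=[2,1,4] (faults so far: 5)
  Optimal total faults: 5

Answer: 7 7 5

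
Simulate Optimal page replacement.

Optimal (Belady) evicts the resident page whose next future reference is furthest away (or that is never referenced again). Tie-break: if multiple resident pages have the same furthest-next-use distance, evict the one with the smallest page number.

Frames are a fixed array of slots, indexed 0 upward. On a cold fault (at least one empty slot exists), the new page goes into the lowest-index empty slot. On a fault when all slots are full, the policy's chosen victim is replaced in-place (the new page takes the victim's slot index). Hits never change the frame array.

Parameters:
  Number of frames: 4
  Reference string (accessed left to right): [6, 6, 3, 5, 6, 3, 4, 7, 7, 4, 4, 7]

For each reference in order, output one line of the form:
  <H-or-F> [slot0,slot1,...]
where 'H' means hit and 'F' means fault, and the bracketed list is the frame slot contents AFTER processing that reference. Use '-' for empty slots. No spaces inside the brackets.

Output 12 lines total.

F [6,-,-,-]
H [6,-,-,-]
F [6,3,-,-]
F [6,3,5,-]
H [6,3,5,-]
H [6,3,5,-]
F [6,3,5,4]
F [6,7,5,4]
H [6,7,5,4]
H [6,7,5,4]
H [6,7,5,4]
H [6,7,5,4]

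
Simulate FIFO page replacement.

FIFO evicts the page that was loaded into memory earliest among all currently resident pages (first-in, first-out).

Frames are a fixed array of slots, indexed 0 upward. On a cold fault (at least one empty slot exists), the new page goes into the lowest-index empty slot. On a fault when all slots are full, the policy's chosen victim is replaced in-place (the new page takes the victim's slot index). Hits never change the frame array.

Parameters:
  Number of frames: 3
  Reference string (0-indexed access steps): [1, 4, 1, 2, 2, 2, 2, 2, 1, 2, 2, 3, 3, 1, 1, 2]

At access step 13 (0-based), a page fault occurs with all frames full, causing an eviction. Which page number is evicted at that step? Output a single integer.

Step 0: ref 1 -> FAULT, frames=[1,-,-]
Step 1: ref 4 -> FAULT, frames=[1,4,-]
Step 2: ref 1 -> HIT, frames=[1,4,-]
Step 3: ref 2 -> FAULT, frames=[1,4,2]
Step 4: ref 2 -> HIT, frames=[1,4,2]
Step 5: ref 2 -> HIT, frames=[1,4,2]
Step 6: ref 2 -> HIT, frames=[1,4,2]
Step 7: ref 2 -> HIT, frames=[1,4,2]
Step 8: ref 1 -> HIT, frames=[1,4,2]
Step 9: ref 2 -> HIT, frames=[1,4,2]
Step 10: ref 2 -> HIT, frames=[1,4,2]
Step 11: ref 3 -> FAULT, evict 1, frames=[3,4,2]
Step 12: ref 3 -> HIT, frames=[3,4,2]
Step 13: ref 1 -> FAULT, evict 4, frames=[3,1,2]
At step 13: evicted page 4

Answer: 4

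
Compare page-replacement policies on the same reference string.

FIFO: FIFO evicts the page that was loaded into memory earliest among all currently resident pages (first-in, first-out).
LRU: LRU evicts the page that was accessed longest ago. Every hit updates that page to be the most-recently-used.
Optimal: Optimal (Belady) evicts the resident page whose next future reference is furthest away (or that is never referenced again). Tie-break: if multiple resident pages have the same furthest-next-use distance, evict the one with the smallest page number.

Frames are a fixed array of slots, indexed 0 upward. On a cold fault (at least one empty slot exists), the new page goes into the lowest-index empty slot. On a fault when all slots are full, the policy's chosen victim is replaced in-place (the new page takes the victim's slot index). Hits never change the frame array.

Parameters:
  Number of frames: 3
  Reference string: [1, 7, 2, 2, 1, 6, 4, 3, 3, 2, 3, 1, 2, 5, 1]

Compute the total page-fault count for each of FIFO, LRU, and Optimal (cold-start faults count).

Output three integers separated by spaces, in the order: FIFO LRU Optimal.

--- FIFO ---
  step 0: ref 1 -> FAULT, frames=[1,-,-] (faults so far: 1)
  step 1: ref 7 -> FAULT, frames=[1,7,-] (faults so far: 2)
  step 2: ref 2 -> FAULT, frames=[1,7,2] (faults so far: 3)
  step 3: ref 2 -> HIT, frames=[1,7,2] (faults so far: 3)
  step 4: ref 1 -> HIT, frames=[1,7,2] (faults so far: 3)
  step 5: ref 6 -> FAULT, evict 1, frames=[6,7,2] (faults so far: 4)
  step 6: ref 4 -> FAULT, evict 7, frames=[6,4,2] (faults so far: 5)
  step 7: ref 3 -> FAULT, evict 2, frames=[6,4,3] (faults so far: 6)
  step 8: ref 3 -> HIT, frames=[6,4,3] (faults so far: 6)
  step 9: ref 2 -> FAULT, evict 6, frames=[2,4,3] (faults so far: 7)
  step 10: ref 3 -> HIT, frames=[2,4,3] (faults so far: 7)
  step 11: ref 1 -> FAULT, evict 4, frames=[2,1,3] (faults so far: 8)
  step 12: ref 2 -> HIT, frames=[2,1,3] (faults so far: 8)
  step 13: ref 5 -> FAULT, evict 3, frames=[2,1,5] (faults so far: 9)
  step 14: ref 1 -> HIT, frames=[2,1,5] (faults so far: 9)
  FIFO total faults: 9
--- LRU ---
  step 0: ref 1 -> FAULT, frames=[1,-,-] (faults so far: 1)
  step 1: ref 7 -> FAULT, frames=[1,7,-] (faults so far: 2)
  step 2: ref 2 -> FAULT, frames=[1,7,2] (faults so far: 3)
  step 3: ref 2 -> HIT, frames=[1,7,2] (faults so far: 3)
  step 4: ref 1 -> HIT, frames=[1,7,2] (faults so far: 3)
  step 5: ref 6 -> FAULT, evict 7, frames=[1,6,2] (faults so far: 4)
  step 6: ref 4 -> FAULT, evict 2, frames=[1,6,4] (faults so far: 5)
  step 7: ref 3 -> FAULT, evict 1, frames=[3,6,4] (faults so far: 6)
  step 8: ref 3 -> HIT, frames=[3,6,4] (faults so far: 6)
  step 9: ref 2 -> FAULT, evict 6, frames=[3,2,4] (faults so far: 7)
  step 10: ref 3 -> HIT, frames=[3,2,4] (faults so far: 7)
  step 11: ref 1 -> FAULT, evict 4, frames=[3,2,1] (faults so far: 8)
  step 12: ref 2 -> HIT, frames=[3,2,1] (faults so far: 8)
  step 13: ref 5 -> FAULT, evict 3, frames=[5,2,1] (faults so far: 9)
  step 14: ref 1 -> HIT, frames=[5,2,1] (faults so far: 9)
  LRU total faults: 9
--- Optimal ---
  step 0: ref 1 -> FAULT, frames=[1,-,-] (faults so far: 1)
  step 1: ref 7 -> FAULT, frames=[1,7,-] (faults so far: 2)
  step 2: ref 2 -> FAULT, frames=[1,7,2] (faults so far: 3)
  step 3: ref 2 -> HIT, frames=[1,7,2] (faults so far: 3)
  step 4: ref 1 -> HIT, frames=[1,7,2] (faults so far: 3)
  step 5: ref 6 -> FAULT, evict 7, frames=[1,6,2] (faults so far: 4)
  step 6: ref 4 -> FAULT, evict 6, frames=[1,4,2] (faults so far: 5)
  step 7: ref 3 -> FAULT, evict 4, frames=[1,3,2] (faults so far: 6)
  step 8: ref 3 -> HIT, frames=[1,3,2] (faults so far: 6)
  step 9: ref 2 -> HIT, frames=[1,3,2] (faults so far: 6)
  step 10: ref 3 -> HIT, frames=[1,3,2] (faults so far: 6)
  step 11: ref 1 -> HIT, frames=[1,3,2] (faults so far: 6)
  step 12: ref 2 -> HIT, frames=[1,3,2] (faults so far: 6)
  step 13: ref 5 -> FAULT, evict 2, frames=[1,3,5] (faults so far: 7)
  step 14: ref 1 -> HIT, frames=[1,3,5] (faults so far: 7)
  Optimal total faults: 7

Answer: 9 9 7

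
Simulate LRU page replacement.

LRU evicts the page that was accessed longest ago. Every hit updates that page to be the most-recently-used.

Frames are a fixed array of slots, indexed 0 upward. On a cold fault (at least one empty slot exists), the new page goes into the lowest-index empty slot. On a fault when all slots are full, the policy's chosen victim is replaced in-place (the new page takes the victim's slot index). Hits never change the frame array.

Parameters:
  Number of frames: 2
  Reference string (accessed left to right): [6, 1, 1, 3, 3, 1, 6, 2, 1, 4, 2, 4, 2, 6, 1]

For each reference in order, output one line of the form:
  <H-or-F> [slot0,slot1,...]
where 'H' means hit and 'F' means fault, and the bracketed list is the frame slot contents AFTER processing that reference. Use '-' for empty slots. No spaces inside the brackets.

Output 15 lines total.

F [6,-]
F [6,1]
H [6,1]
F [3,1]
H [3,1]
H [3,1]
F [6,1]
F [6,2]
F [1,2]
F [1,4]
F [2,4]
H [2,4]
H [2,4]
F [2,6]
F [1,6]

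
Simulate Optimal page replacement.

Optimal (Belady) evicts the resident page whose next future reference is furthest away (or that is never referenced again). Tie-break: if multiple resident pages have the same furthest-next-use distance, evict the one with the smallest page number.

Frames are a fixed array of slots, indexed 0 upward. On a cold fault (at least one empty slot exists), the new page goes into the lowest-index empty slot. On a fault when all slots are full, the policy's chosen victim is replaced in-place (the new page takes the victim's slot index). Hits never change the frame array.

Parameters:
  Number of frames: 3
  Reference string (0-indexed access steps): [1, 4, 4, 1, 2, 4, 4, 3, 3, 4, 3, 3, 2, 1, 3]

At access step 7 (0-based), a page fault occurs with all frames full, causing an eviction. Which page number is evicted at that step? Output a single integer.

Answer: 1

Derivation:
Step 0: ref 1 -> FAULT, frames=[1,-,-]
Step 1: ref 4 -> FAULT, frames=[1,4,-]
Step 2: ref 4 -> HIT, frames=[1,4,-]
Step 3: ref 1 -> HIT, frames=[1,4,-]
Step 4: ref 2 -> FAULT, frames=[1,4,2]
Step 5: ref 4 -> HIT, frames=[1,4,2]
Step 6: ref 4 -> HIT, frames=[1,4,2]
Step 7: ref 3 -> FAULT, evict 1, frames=[3,4,2]
At step 7: evicted page 1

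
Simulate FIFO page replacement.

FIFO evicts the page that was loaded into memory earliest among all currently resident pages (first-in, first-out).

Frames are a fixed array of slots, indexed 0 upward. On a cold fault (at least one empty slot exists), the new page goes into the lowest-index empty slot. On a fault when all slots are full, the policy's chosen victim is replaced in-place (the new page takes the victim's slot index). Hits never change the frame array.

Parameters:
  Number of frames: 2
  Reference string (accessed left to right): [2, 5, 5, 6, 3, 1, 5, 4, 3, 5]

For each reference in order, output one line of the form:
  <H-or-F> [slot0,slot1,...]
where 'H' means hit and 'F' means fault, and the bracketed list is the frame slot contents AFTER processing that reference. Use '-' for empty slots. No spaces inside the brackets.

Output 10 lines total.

F [2,-]
F [2,5]
H [2,5]
F [6,5]
F [6,3]
F [1,3]
F [1,5]
F [4,5]
F [4,3]
F [5,3]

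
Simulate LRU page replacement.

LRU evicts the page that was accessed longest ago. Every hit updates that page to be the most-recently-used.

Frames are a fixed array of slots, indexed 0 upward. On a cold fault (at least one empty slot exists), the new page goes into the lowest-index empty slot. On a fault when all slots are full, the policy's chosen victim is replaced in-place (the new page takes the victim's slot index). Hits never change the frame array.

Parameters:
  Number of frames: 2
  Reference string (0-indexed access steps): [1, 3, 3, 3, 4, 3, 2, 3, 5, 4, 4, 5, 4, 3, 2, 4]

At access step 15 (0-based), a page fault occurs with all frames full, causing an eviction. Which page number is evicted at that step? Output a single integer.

Answer: 3

Derivation:
Step 0: ref 1 -> FAULT, frames=[1,-]
Step 1: ref 3 -> FAULT, frames=[1,3]
Step 2: ref 3 -> HIT, frames=[1,3]
Step 3: ref 3 -> HIT, frames=[1,3]
Step 4: ref 4 -> FAULT, evict 1, frames=[4,3]
Step 5: ref 3 -> HIT, frames=[4,3]
Step 6: ref 2 -> FAULT, evict 4, frames=[2,3]
Step 7: ref 3 -> HIT, frames=[2,3]
Step 8: ref 5 -> FAULT, evict 2, frames=[5,3]
Step 9: ref 4 -> FAULT, evict 3, frames=[5,4]
Step 10: ref 4 -> HIT, frames=[5,4]
Step 11: ref 5 -> HIT, frames=[5,4]
Step 12: ref 4 -> HIT, frames=[5,4]
Step 13: ref 3 -> FAULT, evict 5, frames=[3,4]
Step 14: ref 2 -> FAULT, evict 4, frames=[3,2]
Step 15: ref 4 -> FAULT, evict 3, frames=[4,2]
At step 15: evicted page 3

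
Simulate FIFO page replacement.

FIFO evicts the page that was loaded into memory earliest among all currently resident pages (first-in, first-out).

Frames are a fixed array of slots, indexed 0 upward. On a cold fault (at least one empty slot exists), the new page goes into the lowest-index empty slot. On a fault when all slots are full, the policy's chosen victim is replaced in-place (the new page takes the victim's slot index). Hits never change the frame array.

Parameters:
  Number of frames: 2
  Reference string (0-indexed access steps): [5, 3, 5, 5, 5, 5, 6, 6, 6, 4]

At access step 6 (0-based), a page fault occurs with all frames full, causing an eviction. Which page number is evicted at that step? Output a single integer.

Answer: 5

Derivation:
Step 0: ref 5 -> FAULT, frames=[5,-]
Step 1: ref 3 -> FAULT, frames=[5,3]
Step 2: ref 5 -> HIT, frames=[5,3]
Step 3: ref 5 -> HIT, frames=[5,3]
Step 4: ref 5 -> HIT, frames=[5,3]
Step 5: ref 5 -> HIT, frames=[5,3]
Step 6: ref 6 -> FAULT, evict 5, frames=[6,3]
At step 6: evicted page 5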